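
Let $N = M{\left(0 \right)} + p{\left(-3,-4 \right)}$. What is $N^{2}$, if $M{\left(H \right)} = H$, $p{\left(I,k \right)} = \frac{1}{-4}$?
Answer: $\frac{1}{16} \approx 0.0625$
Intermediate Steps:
$p{\left(I,k \right)} = - \frac{1}{4}$
$N = - \frac{1}{4}$ ($N = 0 - \frac{1}{4} = - \frac{1}{4} \approx -0.25$)
$N^{2} = \left(- \frac{1}{4}\right)^{2} = \frac{1}{16}$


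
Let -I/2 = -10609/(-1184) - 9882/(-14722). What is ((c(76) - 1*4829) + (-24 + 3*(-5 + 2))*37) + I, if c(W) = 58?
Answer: -26195353297/4357712 ≈ -6011.3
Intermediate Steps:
I = -83942993/4357712 (I = -2*(-10609/(-1184) - 9882/(-14722)) = -2*(-10609*(-1/1184) - 9882*(-1/14722)) = -2*(10609/1184 + 4941/7361) = -2*83942993/8715424 = -83942993/4357712 ≈ -19.263)
((c(76) - 1*4829) + (-24 + 3*(-5 + 2))*37) + I = ((58 - 1*4829) + (-24 + 3*(-5 + 2))*37) - 83942993/4357712 = ((58 - 4829) + (-24 + 3*(-3))*37) - 83942993/4357712 = (-4771 + (-24 - 9)*37) - 83942993/4357712 = (-4771 - 33*37) - 83942993/4357712 = (-4771 - 1221) - 83942993/4357712 = -5992 - 83942993/4357712 = -26195353297/4357712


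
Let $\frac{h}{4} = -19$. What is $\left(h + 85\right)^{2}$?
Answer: $81$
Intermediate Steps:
$h = -76$ ($h = 4 \left(-19\right) = -76$)
$\left(h + 85\right)^{2} = \left(-76 + 85\right)^{2} = 9^{2} = 81$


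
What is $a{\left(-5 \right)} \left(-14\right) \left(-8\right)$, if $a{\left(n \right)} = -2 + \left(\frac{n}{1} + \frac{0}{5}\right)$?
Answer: $-784$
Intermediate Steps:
$a{\left(n \right)} = -2 + n$ ($a{\left(n \right)} = -2 + \left(n 1 + 0 \cdot \frac{1}{5}\right) = -2 + \left(n + 0\right) = -2 + n$)
$a{\left(-5 \right)} \left(-14\right) \left(-8\right) = \left(-2 - 5\right) \left(-14\right) \left(-8\right) = \left(-7\right) \left(-14\right) \left(-8\right) = 98 \left(-8\right) = -784$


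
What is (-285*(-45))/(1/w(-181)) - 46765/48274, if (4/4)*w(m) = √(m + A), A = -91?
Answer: -46765/48274 + 51300*I*√17 ≈ -0.96874 + 2.1152e+5*I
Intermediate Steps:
w(m) = √(-91 + m) (w(m) = √(m - 91) = √(-91 + m))
(-285*(-45))/(1/w(-181)) - 46765/48274 = (-285*(-45))/(1/(√(-91 - 181))) - 46765/48274 = 12825/(1/(√(-272))) - 46765*1/48274 = 12825/(1/(4*I*√17)) - 46765/48274 = 12825/((-I*√17/68)) - 46765/48274 = 12825*(4*I*√17) - 46765/48274 = 51300*I*√17 - 46765/48274 = -46765/48274 + 51300*I*√17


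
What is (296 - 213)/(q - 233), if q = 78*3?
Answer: 83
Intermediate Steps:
q = 234
(296 - 213)/(q - 233) = (296 - 213)/(234 - 233) = 83/1 = 83*1 = 83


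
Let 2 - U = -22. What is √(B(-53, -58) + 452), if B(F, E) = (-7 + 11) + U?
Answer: 4*√30 ≈ 21.909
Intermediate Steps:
U = 24 (U = 2 - 1*(-22) = 2 + 22 = 24)
B(F, E) = 28 (B(F, E) = (-7 + 11) + 24 = 4 + 24 = 28)
√(B(-53, -58) + 452) = √(28 + 452) = √480 = 4*√30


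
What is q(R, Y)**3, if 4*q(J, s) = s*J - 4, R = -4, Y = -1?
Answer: 0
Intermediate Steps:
q(J, s) = -1 + J*s/4 (q(J, s) = (s*J - 4)/4 = (J*s - 4)/4 = (-4 + J*s)/4 = -1 + J*s/4)
q(R, Y)**3 = (-1 + (1/4)*(-4)*(-1))**3 = (-1 + 1)**3 = 0**3 = 0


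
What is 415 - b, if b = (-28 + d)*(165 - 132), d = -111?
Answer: 5002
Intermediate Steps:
b = -4587 (b = (-28 - 111)*(165 - 132) = -139*33 = -4587)
415 - b = 415 - 1*(-4587) = 415 + 4587 = 5002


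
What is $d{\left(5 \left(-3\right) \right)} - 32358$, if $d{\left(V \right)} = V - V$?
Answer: $-32358$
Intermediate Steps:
$d{\left(V \right)} = 0$
$d{\left(5 \left(-3\right) \right)} - 32358 = 0 - 32358 = -32358$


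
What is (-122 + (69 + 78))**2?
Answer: 625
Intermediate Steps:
(-122 + (69 + 78))**2 = (-122 + 147)**2 = 25**2 = 625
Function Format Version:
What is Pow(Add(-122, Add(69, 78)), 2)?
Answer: 625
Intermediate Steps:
Pow(Add(-122, Add(69, 78)), 2) = Pow(Add(-122, 147), 2) = Pow(25, 2) = 625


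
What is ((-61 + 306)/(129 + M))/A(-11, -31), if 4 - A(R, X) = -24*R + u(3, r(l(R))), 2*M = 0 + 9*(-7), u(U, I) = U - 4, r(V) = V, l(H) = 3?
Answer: -14/1443 ≈ -0.0097020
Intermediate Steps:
u(U, I) = -4 + U
M = -63/2 (M = (0 + 9*(-7))/2 = (0 - 63)/2 = (1/2)*(-63) = -63/2 ≈ -31.500)
A(R, X) = 5 + 24*R (A(R, X) = 4 - (-24*R + (-4 + 3)) = 4 - (-24*R - 1) = 4 - (-1 - 24*R) = 4 + (1 + 24*R) = 5 + 24*R)
((-61 + 306)/(129 + M))/A(-11, -31) = ((-61 + 306)/(129 - 63/2))/(5 + 24*(-11)) = (245/(195/2))/(5 - 264) = (245*(2/195))/(-259) = (98/39)*(-1/259) = -14/1443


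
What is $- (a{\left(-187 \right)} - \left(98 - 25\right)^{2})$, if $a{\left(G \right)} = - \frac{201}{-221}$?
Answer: $\frac{1177508}{221} \approx 5328.1$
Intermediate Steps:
$a{\left(G \right)} = \frac{201}{221}$ ($a{\left(G \right)} = \left(-201\right) \left(- \frac{1}{221}\right) = \frac{201}{221}$)
$- (a{\left(-187 \right)} - \left(98 - 25\right)^{2}) = - (\frac{201}{221} - \left(98 - 25\right)^{2}) = - (\frac{201}{221} - 73^{2}) = - (\frac{201}{221} - 5329) = \left(-1\right) \left(- \frac{1177508}{221}\right) = \frac{1177508}{221}$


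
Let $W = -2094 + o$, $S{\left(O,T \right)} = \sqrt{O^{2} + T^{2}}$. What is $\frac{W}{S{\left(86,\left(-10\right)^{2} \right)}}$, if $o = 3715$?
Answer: $\frac{1621 \sqrt{4349}}{8698} \approx 12.29$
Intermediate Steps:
$W = 1621$ ($W = -2094 + 3715 = 1621$)
$\frac{W}{S{\left(86,\left(-10\right)^{2} \right)}} = \frac{1621}{\sqrt{86^{2} + \left(\left(-10\right)^{2}\right)^{2}}} = \frac{1621}{\sqrt{7396 + 100^{2}}} = \frac{1621}{\sqrt{7396 + 10000}} = \frac{1621}{\sqrt{17396}} = \frac{1621}{2 \sqrt{4349}} = 1621 \frac{\sqrt{4349}}{8698} = \frac{1621 \sqrt{4349}}{8698}$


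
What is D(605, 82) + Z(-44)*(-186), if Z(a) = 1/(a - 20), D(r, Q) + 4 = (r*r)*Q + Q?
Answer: 960452189/32 ≈ 3.0014e+7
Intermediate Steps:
D(r, Q) = -4 + Q + Q*r**2 (D(r, Q) = -4 + ((r*r)*Q + Q) = -4 + (r**2*Q + Q) = -4 + (Q*r**2 + Q) = -4 + (Q + Q*r**2) = -4 + Q + Q*r**2)
Z(a) = 1/(-20 + a)
D(605, 82) + Z(-44)*(-186) = (-4 + 82 + 82*605**2) - 186/(-20 - 44) = (-4 + 82 + 82*366025) - 186/(-64) = (-4 + 82 + 30014050) - 1/64*(-186) = 30014128 + 93/32 = 960452189/32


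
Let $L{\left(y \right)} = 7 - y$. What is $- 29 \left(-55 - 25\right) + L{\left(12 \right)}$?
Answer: $2315$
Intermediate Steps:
$- 29 \left(-55 - 25\right) + L{\left(12 \right)} = - 29 \left(-55 - 25\right) + \left(7 - 12\right) = \left(-29\right) \left(-80\right) - 5 = 2320 - 5 = 2315$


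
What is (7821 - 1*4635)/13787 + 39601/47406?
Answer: 697014503/653586522 ≈ 1.0664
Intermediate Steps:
(7821 - 1*4635)/13787 + 39601/47406 = (7821 - 4635)*(1/13787) + 39601*(1/47406) = 3186*(1/13787) + 39601/47406 = 3186/13787 + 39601/47406 = 697014503/653586522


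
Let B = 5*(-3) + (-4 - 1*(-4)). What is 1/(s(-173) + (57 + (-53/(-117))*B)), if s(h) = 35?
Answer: 39/3323 ≈ 0.011736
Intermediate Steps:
B = -15 (B = -15 + (-4 + 4) = -15 + 0 = -15)
1/(s(-173) + (57 + (-53/(-117))*B)) = 1/(35 + (57 - 53/(-117)*(-15))) = 1/(35 + (57 - 53*(-1/117)*(-15))) = 1/(35 + (57 + (53/117)*(-15))) = 1/(35 + (57 - 265/39)) = 1/(35 + 1958/39) = 1/(3323/39) = 39/3323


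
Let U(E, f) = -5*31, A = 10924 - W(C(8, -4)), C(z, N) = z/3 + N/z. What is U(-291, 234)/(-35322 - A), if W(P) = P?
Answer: 930/277463 ≈ 0.0033518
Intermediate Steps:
C(z, N) = z/3 + N/z (C(z, N) = z*(⅓) + N/z = z/3 + N/z)
A = 65531/6 (A = 10924 - ((⅓)*8 - 4/8) = 10924 - (8/3 - 4*⅛) = 10924 - (8/3 - ½) = 10924 - 1*13/6 = 10924 - 13/6 = 65531/6 ≈ 10922.)
U(E, f) = -155
U(-291, 234)/(-35322 - A) = -155/(-35322 - 1*65531/6) = -155/(-35322 - 65531/6) = -155/(-277463/6) = -155*(-6/277463) = 930/277463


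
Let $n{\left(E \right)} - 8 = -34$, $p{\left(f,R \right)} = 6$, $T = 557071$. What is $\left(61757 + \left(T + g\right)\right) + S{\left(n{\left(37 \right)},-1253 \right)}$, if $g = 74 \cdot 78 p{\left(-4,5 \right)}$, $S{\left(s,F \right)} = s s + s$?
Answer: $654110$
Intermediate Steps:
$n{\left(E \right)} = -26$ ($n{\left(E \right)} = 8 - 34 = -26$)
$S{\left(s,F \right)} = s + s^{2}$ ($S{\left(s,F \right)} = s^{2} + s = s + s^{2}$)
$g = 34632$ ($g = 74 \cdot 78 \cdot 6 = 5772 \cdot 6 = 34632$)
$\left(61757 + \left(T + g\right)\right) + S{\left(n{\left(37 \right)},-1253 \right)} = \left(61757 + \left(557071 + 34632\right)\right) - 26 \left(1 - 26\right) = \left(61757 + 591703\right) - -650 = 653460 + 650 = 654110$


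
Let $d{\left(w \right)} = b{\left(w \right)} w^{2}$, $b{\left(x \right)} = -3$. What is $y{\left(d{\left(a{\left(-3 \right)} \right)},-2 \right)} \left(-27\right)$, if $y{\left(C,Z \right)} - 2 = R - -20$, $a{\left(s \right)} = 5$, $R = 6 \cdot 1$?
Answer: $-756$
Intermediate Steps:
$R = 6$
$d{\left(w \right)} = - 3 w^{2}$
$y{\left(C,Z \right)} = 28$ ($y{\left(C,Z \right)} = 2 + \left(6 - -20\right) = 2 + \left(6 + 20\right) = 2 + 26 = 28$)
$y{\left(d{\left(a{\left(-3 \right)} \right)},-2 \right)} \left(-27\right) = 28 \left(-27\right) = -756$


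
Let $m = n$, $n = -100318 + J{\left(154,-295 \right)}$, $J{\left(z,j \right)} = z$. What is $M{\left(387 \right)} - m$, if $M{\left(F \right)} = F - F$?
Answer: $100164$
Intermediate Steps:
$M{\left(F \right)} = 0$
$n = -100164$ ($n = -100318 + 154 = -100164$)
$m = -100164$
$M{\left(387 \right)} - m = 0 - -100164 = 0 + 100164 = 100164$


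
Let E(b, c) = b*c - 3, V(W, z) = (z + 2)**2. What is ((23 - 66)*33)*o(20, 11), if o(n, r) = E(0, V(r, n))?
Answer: 4257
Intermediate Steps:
V(W, z) = (2 + z)**2
E(b, c) = -3 + b*c
o(n, r) = -3 (o(n, r) = -3 + 0*(2 + n)**2 = -3 + 0 = -3)
((23 - 66)*33)*o(20, 11) = ((23 - 66)*33)*(-3) = -43*33*(-3) = -1419*(-3) = 4257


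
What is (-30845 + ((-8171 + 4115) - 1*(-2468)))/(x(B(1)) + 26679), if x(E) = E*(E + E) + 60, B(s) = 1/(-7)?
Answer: -1589217/1310213 ≈ -1.2129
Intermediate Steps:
B(s) = -⅐
x(E) = 60 + 2*E² (x(E) = E*(2*E) + 60 = 2*E² + 60 = 60 + 2*E²)
(-30845 + ((-8171 + 4115) - 1*(-2468)))/(x(B(1)) + 26679) = (-30845 + ((-8171 + 4115) - 1*(-2468)))/((60 + 2*(-⅐)²) + 26679) = (-30845 + (-4056 + 2468))/((60 + 2*(1/49)) + 26679) = (-30845 - 1588)/((60 + 2/49) + 26679) = -32433/(2942/49 + 26679) = -32433/1310213/49 = -32433*49/1310213 = -1589217/1310213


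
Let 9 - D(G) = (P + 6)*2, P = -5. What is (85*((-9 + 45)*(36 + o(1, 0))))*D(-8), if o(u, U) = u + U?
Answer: 792540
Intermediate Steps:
D(G) = 7 (D(G) = 9 - (-5 + 6)*2 = 9 - 2 = 7)
o(u, U) = U + u
(85*((-9 + 45)*(36 + o(1, 0))))*D(-8) = (85*((-9 + 45)*(36 + (0 + 1))))*7 = (85*(36*(36 + 1)))*7 = (85*(36*37))*7 = (85*1332)*7 = 113220*7 = 792540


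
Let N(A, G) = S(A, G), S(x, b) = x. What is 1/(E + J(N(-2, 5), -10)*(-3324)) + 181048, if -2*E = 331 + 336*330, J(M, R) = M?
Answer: 17727314918/97915 ≈ 1.8105e+5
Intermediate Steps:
N(A, G) = A
E = -111211/2 (E = -(331 + 336*330)/2 = -(331 + 110880)/2 = -½*111211 = -111211/2 ≈ -55606.)
1/(E + J(N(-2, 5), -10)*(-3324)) + 181048 = 1/(-111211/2 - 2*(-3324)) + 181048 = 1/(-111211/2 + 6648) + 181048 = 1/(-97915/2) + 181048 = -2/97915 + 181048 = 17727314918/97915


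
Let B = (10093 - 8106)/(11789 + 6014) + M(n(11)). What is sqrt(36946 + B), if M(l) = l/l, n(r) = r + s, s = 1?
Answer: 6*sqrt(325285253519)/17803 ≈ 192.22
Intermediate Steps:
n(r) = 1 + r (n(r) = r + 1 = 1 + r)
M(l) = 1
B = 19790/17803 (B = (10093 - 8106)/(11789 + 6014) + 1 = 1987/17803 + 1 = 19790/17803 ≈ 1.1116)
sqrt(36946 + B) = sqrt(36946 + 19790/17803) = sqrt(657769428/17803) = 6*sqrt(325285253519)/17803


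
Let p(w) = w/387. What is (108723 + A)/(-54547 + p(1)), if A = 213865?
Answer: -31210389/5277422 ≈ -5.9139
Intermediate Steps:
p(w) = w/387 (p(w) = w*(1/387) = w/387)
(108723 + A)/(-54547 + p(1)) = (108723 + 213865)/(-54547 + (1/387)*1) = 322588/(-54547 + 1/387) = 322588/(-21109688/387) = 322588*(-387/21109688) = -31210389/5277422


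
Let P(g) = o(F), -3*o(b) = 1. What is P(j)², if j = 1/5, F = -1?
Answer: ⅑ ≈ 0.11111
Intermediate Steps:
o(b) = -⅓ (o(b) = -⅓*1 = -⅓)
j = ⅕ ≈ 0.20000
P(g) = -⅓
P(j)² = (-⅓)² = ⅑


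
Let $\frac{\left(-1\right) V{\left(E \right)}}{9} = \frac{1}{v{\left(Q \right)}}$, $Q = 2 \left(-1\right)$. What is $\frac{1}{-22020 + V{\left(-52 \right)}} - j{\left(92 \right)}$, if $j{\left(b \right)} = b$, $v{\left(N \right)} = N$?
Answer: $- \frac{4050854}{44031} \approx -92.0$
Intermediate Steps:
$Q = -2$
$V{\left(E \right)} = \frac{9}{2}$ ($V{\left(E \right)} = - \frac{9}{-2} = \left(-9\right) \left(- \frac{1}{2}\right) = \frac{9}{2}$)
$\frac{1}{-22020 + V{\left(-52 \right)}} - j{\left(92 \right)} = \frac{1}{-22020 + \frac{9}{2}} - 92 = \frac{1}{- \frac{44031}{2}} - 92 = - \frac{2}{44031} - 92 = - \frac{4050854}{44031}$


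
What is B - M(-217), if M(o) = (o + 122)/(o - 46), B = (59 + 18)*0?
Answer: -95/263 ≈ -0.36122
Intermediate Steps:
B = 0 (B = 77*0 = 0)
M(o) = (122 + o)/(-46 + o)
B - M(-217) = 0 - (122 - 217)/(-46 - 217) = 0 - (-95)/(-263) = 0 - (-1)*(-95)/263 = 0 - 1*95/263 = 0 - 95/263 = -95/263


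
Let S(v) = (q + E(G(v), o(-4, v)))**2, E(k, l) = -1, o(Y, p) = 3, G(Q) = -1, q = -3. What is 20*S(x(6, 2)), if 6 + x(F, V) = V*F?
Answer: 320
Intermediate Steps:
x(F, V) = -6 + F*V (x(F, V) = -6 + V*F = -6 + F*V)
S(v) = 16 (S(v) = (-3 - 1)**2 = (-4)**2 = 16)
20*S(x(6, 2)) = 20*16 = 320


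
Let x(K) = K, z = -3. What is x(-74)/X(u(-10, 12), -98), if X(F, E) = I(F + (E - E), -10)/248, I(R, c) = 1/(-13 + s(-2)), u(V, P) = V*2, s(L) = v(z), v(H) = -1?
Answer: 256928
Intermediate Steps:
s(L) = -1
u(V, P) = 2*V
I(R, c) = -1/14 (I(R, c) = 1/(-13 - 1) = 1/(-14) = -1/14)
X(F, E) = -1/3472 (X(F, E) = -1/14/248 = -1/14*1/248 = -1/3472)
x(-74)/X(u(-10, 12), -98) = -74/(-1/3472) = -74*(-3472) = 256928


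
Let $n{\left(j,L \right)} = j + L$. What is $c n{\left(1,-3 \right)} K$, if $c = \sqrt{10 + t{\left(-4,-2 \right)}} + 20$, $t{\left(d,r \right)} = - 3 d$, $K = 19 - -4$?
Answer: $-920 - 46 \sqrt{22} \approx -1135.8$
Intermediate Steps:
$K = 23$ ($K = 19 + 4 = 23$)
$n{\left(j,L \right)} = L + j$
$c = 20 + \sqrt{22}$ ($c = \sqrt{10 - -12} + 20 = \sqrt{10 + 12} + 20 = \sqrt{22} + 20 = 20 + \sqrt{22} \approx 24.69$)
$c n{\left(1,-3 \right)} K = \left(20 + \sqrt{22}\right) \left(-3 + 1\right) 23 = \left(20 + \sqrt{22}\right) \left(-2\right) 23 = \left(-40 - 2 \sqrt{22}\right) 23 = -920 - 46 \sqrt{22}$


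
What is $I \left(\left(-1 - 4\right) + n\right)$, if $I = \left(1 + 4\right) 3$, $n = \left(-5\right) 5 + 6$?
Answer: $-360$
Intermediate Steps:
$n = -19$ ($n = -25 + 6 = -19$)
$I = 15$ ($I = 5 \cdot 3 = 15$)
$I \left(\left(-1 - 4\right) + n\right) = 15 \left(\left(-1 - 4\right) - 19\right) = 15 \left(-5 - 19\right) = 15 \left(-24\right) = -360$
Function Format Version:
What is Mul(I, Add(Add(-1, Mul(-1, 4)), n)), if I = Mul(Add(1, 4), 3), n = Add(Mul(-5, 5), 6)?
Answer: -360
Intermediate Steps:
n = -19 (n = Add(-25, 6) = -19)
I = 15 (I = Mul(5, 3) = 15)
Mul(I, Add(Add(-1, Mul(-1, 4)), n)) = Mul(15, Add(Add(-1, Mul(-1, 4)), -19)) = Mul(15, Add(Add(-1, -4), -19)) = Mul(15, Add(-5, -19)) = Mul(15, -24) = -360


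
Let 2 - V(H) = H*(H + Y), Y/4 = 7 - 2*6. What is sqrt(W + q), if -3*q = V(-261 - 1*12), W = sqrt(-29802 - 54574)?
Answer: sqrt(239961 + 18*I*sqrt(21094))/3 ≈ 163.29 + 0.88945*I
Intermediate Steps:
W = 2*I*sqrt(21094) (W = sqrt(-84376) = 2*I*sqrt(21094) ≈ 290.48*I)
Y = -20 (Y = 4*(7 - 2*6) = 4*(7 - 12) = 4*(-5) = -20)
V(H) = 2 - H*(-20 + H) (V(H) = 2 - H*(H - 20) = 2 - H*(-20 + H))
q = 79987/3 (q = -(2 - (-261 - 1*12)**2 + 20*(-261 - 1*12))/3 = -(2 - (-261 - 12)**2 + 20*(-261 - 12))/3 = -(2 - 1*(-273)**2 + 20*(-273))/3 = -(2 - 1*74529 - 5460)/3 = -(2 - 74529 - 5460)/3 = -1/3*(-79987) = 79987/3 ≈ 26662.)
sqrt(W + q) = sqrt(2*I*sqrt(21094) + 79987/3) = sqrt(79987/3 + 2*I*sqrt(21094))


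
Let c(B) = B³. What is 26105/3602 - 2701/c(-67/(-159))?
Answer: -39099613612243/1083348326 ≈ -36091.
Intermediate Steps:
26105/3602 - 2701/c(-67/(-159)) = 26105/3602 - 2701/((-67/(-159))³) = 26105*(1/3602) - 2701/((-67*(-1/159))³) = 26105/3602 - 2701/((67/159)³) = 26105/3602 - 2701/300763/4019679 = 26105/3602 - 2701*4019679/300763 = 26105/3602 - 10857152979/300763 = -39099613612243/1083348326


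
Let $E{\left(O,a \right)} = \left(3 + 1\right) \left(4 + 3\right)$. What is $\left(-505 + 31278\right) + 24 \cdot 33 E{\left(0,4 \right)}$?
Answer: $52949$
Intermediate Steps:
$E{\left(O,a \right)} = 28$ ($E{\left(O,a \right)} = 4 \cdot 7 = 28$)
$\left(-505 + 31278\right) + 24 \cdot 33 E{\left(0,4 \right)} = \left(-505 + 31278\right) + 24 \cdot 33 \cdot 28 = 30773 + 792 \cdot 28 = 30773 + 22176 = 52949$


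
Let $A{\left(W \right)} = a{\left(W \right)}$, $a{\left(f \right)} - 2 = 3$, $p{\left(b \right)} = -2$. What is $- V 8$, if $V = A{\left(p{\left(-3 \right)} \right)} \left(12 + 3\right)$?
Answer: $-600$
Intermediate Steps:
$a{\left(f \right)} = 5$ ($a{\left(f \right)} = 2 + 3 = 5$)
$A{\left(W \right)} = 5$
$V = 75$ ($V = 5 \left(12 + 3\right) = 5 \cdot 15 = 75$)
$- V 8 = \left(-1\right) 75 \cdot 8 = \left(-75\right) 8 = -600$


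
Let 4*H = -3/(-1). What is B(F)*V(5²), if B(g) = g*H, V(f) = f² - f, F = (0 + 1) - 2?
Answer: -450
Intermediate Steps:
F = -1 (F = 1 - 2 = -1)
H = ¾ (H = (-3/(-1))/4 = (-3*(-1))/4 = (¼)*3 = ¾ ≈ 0.75000)
B(g) = 3*g/4 (B(g) = g*(¾) = 3*g/4)
B(F)*V(5²) = ((¾)*(-1))*(5²*(-1 + 5²)) = -75*(-1 + 25)/4 = -75*24/4 = -¾*600 = -450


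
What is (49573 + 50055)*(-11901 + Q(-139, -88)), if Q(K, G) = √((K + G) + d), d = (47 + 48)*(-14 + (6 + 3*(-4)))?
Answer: -1185672828 + 99628*I*√2127 ≈ -1.1857e+9 + 4.5948e+6*I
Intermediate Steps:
d = -1900 (d = 95*(-14 + (6 - 12)) = 95*(-14 - 6) = 95*(-20) = -1900)
Q(K, G) = √(-1900 + G + K) (Q(K, G) = √((K + G) - 1900) = √((G + K) - 1900) = √(-1900 + G + K))
(49573 + 50055)*(-11901 + Q(-139, -88)) = (49573 + 50055)*(-11901 + √(-1900 - 88 - 139)) = 99628*(-11901 + √(-2127)) = 99628*(-11901 + I*√2127) = -1185672828 + 99628*I*√2127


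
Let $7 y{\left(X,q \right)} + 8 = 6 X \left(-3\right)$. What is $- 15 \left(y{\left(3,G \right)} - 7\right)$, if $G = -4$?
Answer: $\frac{1665}{7} \approx 237.86$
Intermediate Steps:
$y{\left(X,q \right)} = - \frac{8}{7} - \frac{18 X}{7}$ ($y{\left(X,q \right)} = - \frac{8}{7} + \frac{6 X \left(-3\right)}{7} = - \frac{8}{7} + \frac{\left(-18\right) X}{7} = - \frac{8}{7} - \frac{18 X}{7}$)
$- 15 \left(y{\left(3,G \right)} - 7\right) = - 15 \left(\left(- \frac{8}{7} - \frac{54}{7}\right) - 7\right) = - 15 \left(- \frac{62}{7} - 7\right) = \left(-15\right) \left(- \frac{111}{7}\right) = \frac{1665}{7}$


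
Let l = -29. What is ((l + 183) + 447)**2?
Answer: 361201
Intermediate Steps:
((l + 183) + 447)**2 = ((-29 + 183) + 447)**2 = (154 + 447)**2 = 601**2 = 361201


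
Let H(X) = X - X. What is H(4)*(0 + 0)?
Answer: 0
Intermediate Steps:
H(X) = 0
H(4)*(0 + 0) = 0*(0 + 0) = 0*0 = 0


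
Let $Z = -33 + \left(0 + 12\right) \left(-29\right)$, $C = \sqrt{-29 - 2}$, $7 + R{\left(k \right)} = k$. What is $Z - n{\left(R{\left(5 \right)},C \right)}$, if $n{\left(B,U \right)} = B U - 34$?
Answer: $-347 + 2 i \sqrt{31} \approx -347.0 + 11.136 i$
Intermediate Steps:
$R{\left(k \right)} = -7 + k$
$C = i \sqrt{31}$ ($C = \sqrt{-31} = i \sqrt{31} \approx 5.5678 i$)
$n{\left(B,U \right)} = -34 + B U$
$Z = -381$ ($Z = -33 + 12 \left(-29\right) = -33 - 348 = -381$)
$Z - n{\left(R{\left(5 \right)},C \right)} = -381 - \left(-34 + \left(-7 + 5\right) i \sqrt{31}\right) = -381 - \left(-34 - 2 i \sqrt{31}\right) = -381 + \left(34 + 2 i \sqrt{31}\right) = -347 + 2 i \sqrt{31}$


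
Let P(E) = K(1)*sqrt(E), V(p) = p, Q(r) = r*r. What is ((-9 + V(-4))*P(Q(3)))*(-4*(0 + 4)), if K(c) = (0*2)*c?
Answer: 0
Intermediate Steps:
K(c) = 0 (K(c) = 0*c = 0)
Q(r) = r**2
P(E) = 0 (P(E) = 0*sqrt(E) = 0)
((-9 + V(-4))*P(Q(3)))*(-4*(0 + 4)) = ((-9 - 4)*0)*(-4*(0 + 4)) = (-13*0)*(-4*4) = 0*(-16) = 0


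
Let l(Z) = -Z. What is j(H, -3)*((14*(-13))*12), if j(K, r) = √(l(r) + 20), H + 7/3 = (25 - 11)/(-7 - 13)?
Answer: -2184*√23 ≈ -10474.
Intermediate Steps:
H = -91/30 (H = -7/3 + (25 - 11)/(-7 - 13) = -7/3 + 14/(-20) = -7/3 + 14*(-1/20) = -7/3 - 7/10 = -91/30 ≈ -3.0333)
j(K, r) = √(20 - r) (j(K, r) = √(-r + 20) = √(20 - r))
j(H, -3)*((14*(-13))*12) = √(20 - 1*(-3))*((14*(-13))*12) = √(20 + 3)*(-182*12) = √23*(-2184) = -2184*√23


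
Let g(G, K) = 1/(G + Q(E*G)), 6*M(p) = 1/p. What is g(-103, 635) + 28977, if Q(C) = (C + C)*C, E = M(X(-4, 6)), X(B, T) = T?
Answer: 1626623247/56135 ≈ 28977.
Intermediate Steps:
M(p) = 1/(6*p)
E = 1/36 (E = (1/6)/6 = (1/6)*(1/6) = 1/36 ≈ 0.027778)
Q(C) = 2*C**2 (Q(C) = (2*C)*C = 2*C**2)
g(G, K) = 1/(G + G**2/648) (g(G, K) = 1/(G + 2*(G/36)**2) = 1/(G + 2*(G**2/1296)) = 1/(G + G**2/648))
g(-103, 635) + 28977 = 648/(-103*(648 - 103)) + 28977 = 648*(-1/103)/545 + 28977 = 648*(-1/103)*(1/545) + 28977 = -648/56135 + 28977 = 1626623247/56135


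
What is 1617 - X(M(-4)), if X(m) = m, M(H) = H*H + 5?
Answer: 1596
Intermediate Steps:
M(H) = 5 + H**2 (M(H) = H**2 + 5 = 5 + H**2)
1617 - X(M(-4)) = 1617 - (5 + (-4)**2) = 1617 - (5 + 16) = 1617 - 1*21 = 1617 - 21 = 1596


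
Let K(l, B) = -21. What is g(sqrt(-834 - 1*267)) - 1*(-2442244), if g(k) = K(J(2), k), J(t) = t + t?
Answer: 2442223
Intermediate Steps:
J(t) = 2*t
g(k) = -21
g(sqrt(-834 - 1*267)) - 1*(-2442244) = -21 - 1*(-2442244) = -21 + 2442244 = 2442223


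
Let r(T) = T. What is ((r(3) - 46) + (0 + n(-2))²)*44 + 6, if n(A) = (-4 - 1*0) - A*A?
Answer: 930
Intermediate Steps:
n(A) = -4 - A² (n(A) = (-4 + 0) - A² = -4 - A²)
((r(3) - 46) + (0 + n(-2))²)*44 + 6 = ((3 - 46) + (0 + (-4 - 1*(-2)²))²)*44 + 6 = (-43 + (0 + (-4 - 1*4))²)*44 + 6 = (-43 + (0 + (-4 - 4))²)*44 + 6 = (-43 + (0 - 8)²)*44 + 6 = (-43 + (-8)²)*44 + 6 = (-43 + 64)*44 + 6 = 21*44 + 6 = 924 + 6 = 930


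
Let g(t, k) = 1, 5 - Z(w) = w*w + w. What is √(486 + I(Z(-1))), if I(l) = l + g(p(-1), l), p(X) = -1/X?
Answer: 2*√123 ≈ 22.181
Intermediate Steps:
Z(w) = 5 - w - w² (Z(w) = 5 - (w*w + w) = 5 - (w² + w) = 5 - (w + w²) = 5 + (-w - w²) = 5 - w - w²)
I(l) = 1 + l (I(l) = l + 1 = 1 + l)
√(486 + I(Z(-1))) = √(486 + (1 + (5 - 1*(-1) - 1*(-1)²))) = √(486 + (1 + (5 + 1 - 1*1))) = √(486 + (1 + (5 + 1 - 1))) = √(486 + (1 + 5)) = √(486 + 6) = √492 = 2*√123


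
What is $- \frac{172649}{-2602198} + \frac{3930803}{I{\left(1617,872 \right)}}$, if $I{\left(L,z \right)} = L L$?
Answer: $\frac{10680151146155}{6803938486422} \approx 1.5697$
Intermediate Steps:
$I{\left(L,z \right)} = L^{2}$
$- \frac{172649}{-2602198} + \frac{3930803}{I{\left(1617,872 \right)}} = - \frac{172649}{-2602198} + \frac{3930803}{1617^{2}} = \left(-172649\right) \left(- \frac{1}{2602198}\right) + \frac{3930803}{2614689} = \frac{172649}{2602198} + 3930803 \cdot \frac{1}{2614689} = \frac{172649}{2602198} + \frac{3930803}{2614689} = \frac{10680151146155}{6803938486422}$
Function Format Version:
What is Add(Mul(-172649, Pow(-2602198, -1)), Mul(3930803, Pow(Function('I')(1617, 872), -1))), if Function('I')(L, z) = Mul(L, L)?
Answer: Rational(10680151146155, 6803938486422) ≈ 1.5697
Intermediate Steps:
Function('I')(L, z) = Pow(L, 2)
Add(Mul(-172649, Pow(-2602198, -1)), Mul(3930803, Pow(Function('I')(1617, 872), -1))) = Add(Mul(-172649, Pow(-2602198, -1)), Mul(3930803, Pow(Pow(1617, 2), -1))) = Add(Mul(-172649, Rational(-1, 2602198)), Mul(3930803, Pow(2614689, -1))) = Add(Rational(172649, 2602198), Mul(3930803, Rational(1, 2614689))) = Add(Rational(172649, 2602198), Rational(3930803, 2614689)) = Rational(10680151146155, 6803938486422)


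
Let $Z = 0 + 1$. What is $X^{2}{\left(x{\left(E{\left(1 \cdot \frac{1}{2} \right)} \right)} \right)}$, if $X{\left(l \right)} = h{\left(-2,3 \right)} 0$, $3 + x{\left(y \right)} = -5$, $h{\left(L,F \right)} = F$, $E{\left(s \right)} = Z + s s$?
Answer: $0$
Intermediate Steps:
$Z = 1$
$E{\left(s \right)} = 1 + s^{2}$ ($E{\left(s \right)} = 1 + s s = 1 + s^{2}$)
$x{\left(y \right)} = -8$ ($x{\left(y \right)} = -3 - 5 = -8$)
$X{\left(l \right)} = 0$ ($X{\left(l \right)} = 3 \cdot 0 = 0$)
$X^{2}{\left(x{\left(E{\left(1 \cdot \frac{1}{2} \right)} \right)} \right)} = 0^{2} = 0$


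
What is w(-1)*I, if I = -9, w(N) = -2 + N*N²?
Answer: 27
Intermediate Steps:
w(N) = -2 + N³
w(-1)*I = (-2 + (-1)³)*(-9) = (-2 - 1)*(-9) = -3*(-9) = 27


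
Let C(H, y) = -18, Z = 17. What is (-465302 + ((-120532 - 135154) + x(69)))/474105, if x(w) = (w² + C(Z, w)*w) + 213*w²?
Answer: 296624/474105 ≈ 0.62565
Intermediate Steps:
x(w) = -18*w + 214*w² (x(w) = (w² - 18*w) + 213*w² = -18*w + 214*w²)
(-465302 + ((-120532 - 135154) + x(69)))/474105 = (-465302 + ((-120532 - 135154) + 2*69*(-9 + 107*69)))/474105 = (-465302 + (-255686 + 2*69*(-9 + 7383)))*(1/474105) = (-465302 + (-255686 + 2*69*7374))*(1/474105) = (-465302 + (-255686 + 1017612))*(1/474105) = (-465302 + 761926)*(1/474105) = 296624*(1/474105) = 296624/474105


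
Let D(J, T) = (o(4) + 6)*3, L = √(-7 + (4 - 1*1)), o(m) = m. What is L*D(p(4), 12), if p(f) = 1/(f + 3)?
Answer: 60*I ≈ 60.0*I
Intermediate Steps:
L = 2*I (L = √(-7 + (4 - 1)) = √(-7 + 3) = √(-4) = 2*I ≈ 2.0*I)
p(f) = 1/(3 + f)
D(J, T) = 30 (D(J, T) = (4 + 6)*3 = 10*3 = 30)
L*D(p(4), 12) = (2*I)*30 = 60*I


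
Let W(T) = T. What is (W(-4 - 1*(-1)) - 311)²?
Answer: 98596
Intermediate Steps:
(W(-4 - 1*(-1)) - 311)² = ((-4 - 1*(-1)) - 311)² = ((-4 + 1) - 311)² = (-3 - 311)² = (-314)² = 98596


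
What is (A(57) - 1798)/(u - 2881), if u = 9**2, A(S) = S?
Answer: 1741/2800 ≈ 0.62179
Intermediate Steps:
u = 81
(A(57) - 1798)/(u - 2881) = (57 - 1798)/(81 - 2881) = -1741/(-2800) = -1741*(-1/2800) = 1741/2800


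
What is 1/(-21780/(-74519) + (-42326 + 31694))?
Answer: -74519/792264228 ≈ -9.4058e-5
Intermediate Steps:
1/(-21780/(-74519) + (-42326 + 31694)) = 1/(-21780*(-1/74519) - 10632) = 1/(21780/74519 - 10632) = 1/(-792264228/74519) = -74519/792264228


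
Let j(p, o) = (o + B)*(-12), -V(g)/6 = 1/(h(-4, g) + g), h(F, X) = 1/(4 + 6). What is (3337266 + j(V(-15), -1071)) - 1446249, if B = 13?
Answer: 1903713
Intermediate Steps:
h(F, X) = ⅒ (h(F, X) = 1/10 = ⅒)
V(g) = -6/(⅒ + g)
j(p, o) = -156 - 12*o (j(p, o) = (o + 13)*(-12) = (13 + o)*(-12) = -156 - 12*o)
(3337266 + j(V(-15), -1071)) - 1446249 = (3337266 + (-156 - 12*(-1071))) - 1446249 = (3337266 + (-156 + 12852)) - 1446249 = (3337266 + 12696) - 1446249 = 3349962 - 1446249 = 1903713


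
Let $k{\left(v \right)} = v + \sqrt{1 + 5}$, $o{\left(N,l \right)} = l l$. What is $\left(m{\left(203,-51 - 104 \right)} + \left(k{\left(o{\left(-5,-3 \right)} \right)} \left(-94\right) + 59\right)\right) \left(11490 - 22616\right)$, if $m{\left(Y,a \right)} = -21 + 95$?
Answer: $7932838 + 1045844 \sqrt{6} \approx 1.0495 \cdot 10^{7}$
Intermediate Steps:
$m{\left(Y,a \right)} = 74$
$o{\left(N,l \right)} = l^{2}$
$k{\left(v \right)} = v + \sqrt{6}$
$\left(m{\left(203,-51 - 104 \right)} + \left(k{\left(o{\left(-5,-3 \right)} \right)} \left(-94\right) + 59\right)\right) \left(11490 - 22616\right) = \left(74 + \left(\left(\left(-3\right)^{2} + \sqrt{6}\right) \left(-94\right) + 59\right)\right) \left(11490 - 22616\right) = \left(74 + \left(\left(9 + \sqrt{6}\right) \left(-94\right) + 59\right)\right) \left(-11126\right) = \left(74 + \left(\left(-846 - 94 \sqrt{6}\right) + 59\right)\right) \left(-11126\right) = \left(74 - \left(787 + 94 \sqrt{6}\right)\right) \left(-11126\right) = \left(-713 - 94 \sqrt{6}\right) \left(-11126\right) = 7932838 + 1045844 \sqrt{6}$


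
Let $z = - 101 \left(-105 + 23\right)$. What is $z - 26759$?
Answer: $-18477$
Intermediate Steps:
$z = 8282$ ($z = \left(-101\right) \left(-82\right) = 8282$)
$z - 26759 = 8282 - 26759 = -18477$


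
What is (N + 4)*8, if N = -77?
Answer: -584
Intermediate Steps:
(N + 4)*8 = (-77 + 4)*8 = -73*8 = -584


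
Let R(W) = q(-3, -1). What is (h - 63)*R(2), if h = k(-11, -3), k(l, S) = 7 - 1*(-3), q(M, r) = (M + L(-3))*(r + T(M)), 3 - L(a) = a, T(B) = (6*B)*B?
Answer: -8427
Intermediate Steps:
T(B) = 6*B**2
L(a) = 3 - a
q(M, r) = (6 + M)*(r + 6*M**2) (q(M, r) = (M + (3 - 1*(-3)))*(r + 6*M**2) = (M + (3 + 3))*(r + 6*M**2) = (M + 6)*(r + 6*M**2) = (6 + M)*(r + 6*M**2))
R(W) = 159 (R(W) = 6*(-1) + 6*(-3)**3 + 36*(-3)**2 - 3*(-1) = -6 + 6*(-27) + 36*9 + 3 = -6 - 162 + 324 + 3 = 159)
k(l, S) = 10 (k(l, S) = 7 + 3 = 10)
h = 10
(h - 63)*R(2) = (10 - 63)*159 = -53*159 = -8427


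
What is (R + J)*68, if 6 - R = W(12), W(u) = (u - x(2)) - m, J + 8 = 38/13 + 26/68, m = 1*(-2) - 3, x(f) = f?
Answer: -12106/13 ≈ -931.23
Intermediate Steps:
m = -5 (m = -2 - 3 = -5)
J = -2075/442 (J = -8 + (38/13 + 26/68) = -8 + (38*(1/13) + 26*(1/68)) = -8 + (38/13 + 13/34) = -8 + 1461/442 = -2075/442 ≈ -4.6946)
W(u) = 3 + u (W(u) = (u - 1*2) - 1*(-5) = (u - 2) + 5 = (-2 + u) + 5 = 3 + u)
R = -9 (R = 6 - (3 + 12) = 6 - 1*15 = 6 - 15 = -9)
(R + J)*68 = (-9 - 2075/442)*68 = -6053/442*68 = -12106/13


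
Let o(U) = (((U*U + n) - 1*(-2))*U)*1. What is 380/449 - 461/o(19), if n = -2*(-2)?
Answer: 2442751/3130877 ≈ 0.78021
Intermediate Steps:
n = 4
o(U) = U*(6 + U**2) (o(U) = (((U*U + 4) - 1*(-2))*U)*1 = (((U**2 + 4) + 2)*U)*1 = (((4 + U**2) + 2)*U)*1 = ((6 + U**2)*U)*1 = (U*(6 + U**2))*1 = U*(6 + U**2))
380/449 - 461/o(19) = 380/449 - 461*1/(19*(6 + 19**2)) = 380*(1/449) - 461*1/(19*(6 + 361)) = 380/449 - 461/(19*367) = 380/449 - 461/6973 = 2442751/3130877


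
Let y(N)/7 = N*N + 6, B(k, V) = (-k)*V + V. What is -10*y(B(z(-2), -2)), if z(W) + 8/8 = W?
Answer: -4900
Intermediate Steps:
z(W) = -1 + W
B(k, V) = V - V*k (B(k, V) = -V*k + V = V - V*k)
y(N) = 42 + 7*N² (y(N) = 7*(N*N + 6) = 7*(N² + 6) = 7*(6 + N²) = 42 + 7*N²)
-10*y(B(z(-2), -2)) = -10*(42 + 7*(-2*(1 - (-1 - 2)))²) = -10*(42 + 7*(-2*(1 - 1*(-3)))²) = -10*(42 + 7*(-2*(1 + 3))²) = -10*(42 + 7*(-2*4)²) = -10*(42 + 7*(-8)²) = -10*(42 + 7*64) = -10*(42 + 448) = -10*490 = -4900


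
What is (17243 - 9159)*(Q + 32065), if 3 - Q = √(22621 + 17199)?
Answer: 259237712 - 16168*√9955 ≈ 2.5762e+8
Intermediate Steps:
Q = 3 - 2*√9955 (Q = 3 - √(22621 + 17199) = 3 - √39820 = 3 - 2*√9955 ≈ -196.55)
(17243 - 9159)*(Q + 32065) = (17243 - 9159)*((3 - 2*√9955) + 32065) = 8084*(32068 - 2*√9955) = 259237712 - 16168*√9955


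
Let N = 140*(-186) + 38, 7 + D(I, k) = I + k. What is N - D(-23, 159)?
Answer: -26131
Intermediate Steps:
D(I, k) = -7 + I + k (D(I, k) = -7 + (I + k) = -7 + I + k)
N = -26002 (N = -26040 + 38 = -26002)
N - D(-23, 159) = -26002 - (-7 - 23 + 159) = -26002 - 1*129 = -26002 - 129 = -26131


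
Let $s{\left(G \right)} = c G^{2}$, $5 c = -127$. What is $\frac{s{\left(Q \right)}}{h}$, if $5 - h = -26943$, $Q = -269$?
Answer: $- \frac{9189847}{134740} \approx -68.204$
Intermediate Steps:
$c = - \frac{127}{5}$ ($c = \frac{1}{5} \left(-127\right) = - \frac{127}{5} \approx -25.4$)
$h = 26948$ ($h = 5 - -26943 = 5 + 26943 = 26948$)
$s{\left(G \right)} = - \frac{127 G^{2}}{5}$
$\frac{s{\left(Q \right)}}{h} = \frac{\left(- \frac{127}{5}\right) \left(-269\right)^{2}}{26948} = \left(- \frac{127}{5}\right) 72361 \cdot \frac{1}{26948} = \left(- \frac{9189847}{5}\right) \frac{1}{26948} = - \frac{9189847}{134740}$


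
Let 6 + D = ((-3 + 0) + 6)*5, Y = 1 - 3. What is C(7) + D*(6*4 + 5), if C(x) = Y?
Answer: 259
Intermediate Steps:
Y = -2
C(x) = -2
D = 9 (D = -6 + ((-3 + 0) + 6)*5 = -6 + (-3 + 6)*5 = -6 + 3*5 = -6 + 15 = 9)
C(7) + D*(6*4 + 5) = -2 + 9*(6*4 + 5) = -2 + 9*(24 + 5) = -2 + 9*29 = -2 + 261 = 259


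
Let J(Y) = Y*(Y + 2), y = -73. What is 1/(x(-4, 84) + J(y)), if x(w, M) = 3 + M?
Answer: 1/5270 ≈ 0.00018975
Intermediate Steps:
J(Y) = Y*(2 + Y)
1/(x(-4, 84) + J(y)) = 1/((3 + 84) - 73*(2 - 73)) = 1/(87 - 73*(-71)) = 1/(87 + 5183) = 1/5270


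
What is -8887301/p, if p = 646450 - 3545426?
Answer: 8887301/2898976 ≈ 3.0657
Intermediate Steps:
p = -2898976
-8887301/p = -8887301/(-2898976) = -8887301*(-1/2898976) = 8887301/2898976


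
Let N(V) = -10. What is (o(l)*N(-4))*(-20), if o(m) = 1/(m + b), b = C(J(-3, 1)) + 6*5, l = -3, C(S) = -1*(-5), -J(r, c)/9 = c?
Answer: 25/4 ≈ 6.2500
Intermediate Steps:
J(r, c) = -9*c
C(S) = 5
b = 35 (b = 5 + 6*5 = 5 + 30 = 35)
o(m) = 1/(35 + m) (o(m) = 1/(m + 35) = 1/(35 + m))
(o(l)*N(-4))*(-20) = (-10/(35 - 3))*(-20) = (-10/32)*(-20) = ((1/32)*(-10))*(-20) = -5/16*(-20) = 25/4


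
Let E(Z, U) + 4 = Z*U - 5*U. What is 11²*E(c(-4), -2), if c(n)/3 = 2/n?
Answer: 1089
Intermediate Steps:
c(n) = 6/n (c(n) = 3*(2/n) = 6/n)
E(Z, U) = -4 - 5*U + U*Z (E(Z, U) = -4 + (Z*U - 5*U) = -4 + (U*Z - 5*U) = -4 + (-5*U + U*Z) = -4 - 5*U + U*Z)
11²*E(c(-4), -2) = 11²*(-4 - 5*(-2) - 12/(-4)) = 121*(-4 + 10 - 12*(-1)/4) = 121*(-4 + 10 - 2*(-3/2)) = 121*(-4 + 10 + 3) = 121*9 = 1089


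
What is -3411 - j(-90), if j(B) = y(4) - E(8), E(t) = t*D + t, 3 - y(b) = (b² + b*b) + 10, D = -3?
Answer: -3388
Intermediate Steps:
y(b) = -7 - 2*b² (y(b) = 3 - ((b² + b*b) + 10) = 3 - ((b² + b²) + 10) = 3 - (2*b² + 10) = 3 - (10 + 2*b²) = 3 + (-10 - 2*b²) = -7 - 2*b²)
E(t) = -2*t (E(t) = t*(-3) + t = -3*t + t = -2*t)
j(B) = -23 (j(B) = (-7 - 2*4²) - (-2)*8 = (-7 - 2*16) - 1*(-16) = (-7 - 32) + 16 = -39 + 16 = -23)
-3411 - j(-90) = -3411 - 1*(-23) = -3411 + 23 = -3388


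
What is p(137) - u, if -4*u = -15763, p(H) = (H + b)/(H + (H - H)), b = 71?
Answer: -2158699/548 ≈ -3939.2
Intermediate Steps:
p(H) = (71 + H)/H (p(H) = (H + 71)/(H + (H - H)) = (71 + H)/(H + 0) = (71 + H)/H)
u = 15763/4 (u = -¼*(-15763) = 15763/4 ≈ 3940.8)
p(137) - u = (71 + 137)/137 - 1*15763/4 = (1/137)*208 - 15763/4 = 208/137 - 15763/4 = -2158699/548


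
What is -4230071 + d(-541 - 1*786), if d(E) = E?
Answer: -4231398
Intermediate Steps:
-4230071 + d(-541 - 1*786) = -4230071 + (-541 - 1*786) = -4230071 + (-541 - 786) = -4230071 - 1327 = -4231398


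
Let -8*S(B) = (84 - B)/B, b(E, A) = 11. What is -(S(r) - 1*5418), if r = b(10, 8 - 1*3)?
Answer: 476857/88 ≈ 5418.8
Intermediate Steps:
r = 11
S(B) = -(84 - B)/(8*B)
-(S(r) - 1*5418) = -((⅛)*(-84 + 11)/11 - 1*5418) = -((⅛)*(1/11)*(-73) - 5418) = -(-73/88 - 5418) = -1*(-476857/88) = 476857/88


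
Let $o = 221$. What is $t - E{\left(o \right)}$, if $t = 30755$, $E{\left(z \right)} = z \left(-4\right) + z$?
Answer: $31418$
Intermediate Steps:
$E{\left(z \right)} = - 3 z$ ($E{\left(z \right)} = - 4 z + z = - 3 z$)
$t - E{\left(o \right)} = 30755 - \left(-3\right) 221 = 30755 - -663 = 30755 + 663 = 31418$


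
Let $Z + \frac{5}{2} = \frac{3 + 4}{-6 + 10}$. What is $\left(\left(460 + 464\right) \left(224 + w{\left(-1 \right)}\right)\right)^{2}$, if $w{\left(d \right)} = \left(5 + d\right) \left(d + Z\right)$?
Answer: $40203458064$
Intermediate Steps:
$Z = - \frac{3}{4}$ ($Z = - \frac{5}{2} + \frac{3 + 4}{-6 + 10} = - \frac{5}{2} + \frac{7}{4} = - \frac{3}{4} \approx -0.75$)
$w{\left(d \right)} = \left(5 + d\right) \left(- \frac{3}{4} + d\right)$ ($w{\left(d \right)} = \left(5 + d\right) \left(d - \frac{3}{4}\right) = \left(5 + d\right) \left(- \frac{3}{4} + d\right)$)
$\left(\left(460 + 464\right) \left(224 + w{\left(-1 \right)}\right)\right)^{2} = \left(\left(460 + 464\right) \left(224 + \left(- \frac{15}{4} + \left(-1\right)^{2} + \frac{17}{4} \left(-1\right)\right)\right)\right)^{2} = \left(924 \left(224 - 7\right)\right)^{2} = \left(924 \cdot 217\right)^{2} = 200508^{2} = 40203458064$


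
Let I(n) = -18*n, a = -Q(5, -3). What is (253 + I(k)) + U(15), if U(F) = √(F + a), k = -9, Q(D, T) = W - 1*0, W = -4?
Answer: 415 + √19 ≈ 419.36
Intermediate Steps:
Q(D, T) = -4 (Q(D, T) = -4 - 1*0 = -4 + 0 = -4)
a = 4 (a = -1*(-4) = 4)
U(F) = √(4 + F) (U(F) = √(F + 4) = √(4 + F))
(253 + I(k)) + U(15) = (253 - 18*(-9)) + √(4 + 15) = (253 + 162) + √19 = 415 + √19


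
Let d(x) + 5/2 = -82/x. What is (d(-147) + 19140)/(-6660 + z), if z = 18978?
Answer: 5626589/3621492 ≈ 1.5537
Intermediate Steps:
d(x) = -5/2 - 82/x
(d(-147) + 19140)/(-6660 + z) = ((-5/2 - 82/(-147)) + 19140)/(-6660 + 18978) = ((-5/2 - 82*(-1/147)) + 19140)/12318 = ((-5/2 + 82/147) + 19140)*(1/12318) = (-571/294 + 19140)*(1/12318) = (5626589/294)*(1/12318) = 5626589/3621492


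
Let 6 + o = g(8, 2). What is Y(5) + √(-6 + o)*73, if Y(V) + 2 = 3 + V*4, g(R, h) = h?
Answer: 21 + 73*I*√10 ≈ 21.0 + 230.85*I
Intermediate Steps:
o = -4 (o = -6 + 2 = -4)
Y(V) = 1 + 4*V (Y(V) = -2 + (3 + V*4) = -2 + (3 + 4*V) = 1 + 4*V)
Y(5) + √(-6 + o)*73 = (1 + 4*5) + √(-6 - 4)*73 = (1 + 20) + √(-10)*73 = 21 + (I*√10)*73 = 21 + 73*I*√10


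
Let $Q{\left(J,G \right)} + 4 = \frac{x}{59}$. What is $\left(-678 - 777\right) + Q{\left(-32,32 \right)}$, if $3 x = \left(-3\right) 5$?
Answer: $- \frac{86086}{59} \approx -1459.1$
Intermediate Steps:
$x = -5$ ($x = \frac{\left(-3\right) 5}{3} = \frac{1}{3} \left(-15\right) = -5$)
$Q{\left(J,G \right)} = - \frac{241}{59}$ ($Q{\left(J,G \right)} = -4 - \frac{5}{59} = - \frac{241}{59}$)
$\left(-678 - 777\right) + Q{\left(-32,32 \right)} = \left(-678 - 777\right) - \frac{241}{59} = -1455 - \frac{241}{59} = - \frac{86086}{59}$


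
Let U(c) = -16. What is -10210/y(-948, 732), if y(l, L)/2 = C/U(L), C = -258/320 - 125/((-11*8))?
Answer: 143756800/1081 ≈ 1.3299e+5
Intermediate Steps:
C = 1081/1760 (C = -258*1/320 - 125/(-88) = -129/160 - 125*(-1/88) = -129/160 + 125/88 = 1081/1760 ≈ 0.61420)
y(l, L) = -1081/14080 (y(l, L) = 2*((1081/1760)/(-16)) = 2*((1081/1760)*(-1/16)) = 2*(-1081/28160) = -1081/14080)
-10210/y(-948, 732) = -10210/(-1081/14080) = -10210*(-14080/1081) = 143756800/1081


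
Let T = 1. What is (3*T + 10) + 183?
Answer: 196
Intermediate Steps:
(3*T + 10) + 183 = (3*1 + 10) + 183 = (3 + 10) + 183 = 13 + 183 = 196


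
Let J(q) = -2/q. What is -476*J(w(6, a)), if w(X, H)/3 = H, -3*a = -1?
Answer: 952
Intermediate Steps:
a = 1/3 (a = -1/3*(-1) = 1/3 ≈ 0.33333)
w(X, H) = 3*H
-476*J(w(6, a)) = -(-952)/(3*(1/3)) = -(-952)/1 = -(-952) = -476*(-2) = 952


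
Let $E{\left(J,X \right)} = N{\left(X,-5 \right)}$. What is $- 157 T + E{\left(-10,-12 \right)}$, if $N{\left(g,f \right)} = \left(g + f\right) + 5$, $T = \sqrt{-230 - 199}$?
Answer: $-12 - 157 i \sqrt{429} \approx -12.0 - 3251.8 i$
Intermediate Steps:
$T = i \sqrt{429}$ ($T = \sqrt{-429} = i \sqrt{429} \approx 20.712 i$)
$N{\left(g,f \right)} = 5 + f + g$ ($N{\left(g,f \right)} = \left(f + g\right) + 5 = 5 + f + g$)
$E{\left(J,X \right)} = X$ ($E{\left(J,X \right)} = 5 - 5 + X = X$)
$- 157 T + E{\left(-10,-12 \right)} = - 157 i \sqrt{429} - 12 = -12 - 157 i \sqrt{429}$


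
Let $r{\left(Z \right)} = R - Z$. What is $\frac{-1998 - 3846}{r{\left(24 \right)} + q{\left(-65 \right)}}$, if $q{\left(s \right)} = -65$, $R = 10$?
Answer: $\frac{5844}{79} \approx 73.975$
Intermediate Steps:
$r{\left(Z \right)} = 10 - Z$
$\frac{-1998 - 3846}{r{\left(24 \right)} + q{\left(-65 \right)}} = \frac{-1998 - 3846}{\left(10 - 24\right) - 65} = - \frac{5844}{\left(10 - 24\right) - 65} = - \frac{5844}{-14 - 65} = - \frac{5844}{-79} = \left(-5844\right) \left(- \frac{1}{79}\right) = \frac{5844}{79}$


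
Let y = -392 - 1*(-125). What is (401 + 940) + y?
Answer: 1074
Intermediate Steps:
y = -267 (y = -392 + 125 = -267)
(401 + 940) + y = (401 + 940) - 267 = 1341 - 267 = 1074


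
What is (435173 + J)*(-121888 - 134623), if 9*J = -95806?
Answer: -980064659761/9 ≈ -1.0890e+11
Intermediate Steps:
J = -95806/9 (J = (1/9)*(-95806) = -95806/9 ≈ -10645.)
(435173 + J)*(-121888 - 134623) = (435173 - 95806/9)*(-121888 - 134623) = (3820751/9)*(-256511) = -980064659761/9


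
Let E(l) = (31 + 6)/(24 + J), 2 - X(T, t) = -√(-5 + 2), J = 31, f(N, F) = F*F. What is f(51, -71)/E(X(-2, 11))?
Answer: 277255/37 ≈ 7493.4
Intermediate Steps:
f(N, F) = F²
X(T, t) = 2 + I*√3 (X(T, t) = 2 - (-1)*√(-5 + 2) = 2 - (-1)*√(-3) = 2 - (-1)*I*√3 = 2 + I*√3)
E(l) = 37/55 (E(l) = (31 + 6)/(24 + 31) = 37/55)
f(51, -71)/E(X(-2, 11)) = (-71)²/(37/55) = 5041*(55/37) = 277255/37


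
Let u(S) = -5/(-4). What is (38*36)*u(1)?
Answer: 1710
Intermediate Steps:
u(S) = 5/4 (u(S) = -5*(-1/4) = 5/4)
(38*36)*u(1) = (38*36)*(5/4) = 1368*(5/4) = 1710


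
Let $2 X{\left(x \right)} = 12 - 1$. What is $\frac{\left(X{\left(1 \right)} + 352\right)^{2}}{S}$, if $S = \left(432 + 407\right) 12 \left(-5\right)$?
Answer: $- \frac{102245}{40272} \approx -2.5389$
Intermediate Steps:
$X{\left(x \right)} = \frac{11}{2}$ ($X{\left(x \right)} = \frac{12 - 1}{2} = \frac{1}{2} \cdot 11 = \frac{11}{2}$)
$S = -50340$ ($S = 839 \left(-60\right) = -50340$)
$\frac{\left(X{\left(1 \right)} + 352\right)^{2}}{S} = \frac{\left(\frac{11}{2} + 352\right)^{2}}{-50340} = \left(\frac{715}{2}\right)^{2} \left(- \frac{1}{50340}\right) = \frac{511225}{4} \left(- \frac{1}{50340}\right) = - \frac{102245}{40272}$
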